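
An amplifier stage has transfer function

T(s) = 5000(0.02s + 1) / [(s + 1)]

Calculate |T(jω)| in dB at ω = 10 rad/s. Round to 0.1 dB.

At ω = 10 rad/s:
zero (1 + j10·0.02) = 1 + j0.2 → |·| ≈ 1.0198, ∠ ≈ 11.31°
pole (1 + j10·1) = 1 + j10 → |·| ≈ 10.05, ∠ ≈ 84.29°
|T| = 5000 · 1.0198 / (10.05) ≈ 507.36
Gain = 20 log₁₀(507.36) ≈ 54.11 dB

54.1 dB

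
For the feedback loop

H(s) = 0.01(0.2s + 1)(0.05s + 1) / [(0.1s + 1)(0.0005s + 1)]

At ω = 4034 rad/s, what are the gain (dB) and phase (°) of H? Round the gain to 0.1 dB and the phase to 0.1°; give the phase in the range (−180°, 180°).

5.1 dB, 26.2°

At ω = 4034 rad/s:
zero (1 + j4034·0.2) = 1 + j806.8 → |·| ≈ 806.8, ∠ ≈ 89.93°
zero (1 + j4034·0.05) = 1 + j201.7 → |·| ≈ 201.7, ∠ ≈ 89.72°
pole (1 + j4034·0.1) = 1 + j403.4 → |·| ≈ 403.4, ∠ ≈ 89.86°
pole (1 + j4034·0.0005) = 1 + j2.017 → |·| ≈ 2.2513, ∠ ≈ 63.63°
|H| = 0.01 · 806.8 · 201.7 / (403.4 · 2.2513) ≈ 1.7919
Gain = 20 log₁₀(1.7919) ≈ 5.07 dB
∠H = (89.93° + 89.72°) − (89.86° + 63.63°) = 26.16°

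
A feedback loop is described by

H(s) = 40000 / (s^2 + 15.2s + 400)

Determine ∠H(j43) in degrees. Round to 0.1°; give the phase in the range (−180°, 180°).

-155.7°

At s = jω = j43:
quadratic: (j43)² + 15.2·j43 + 400 = -1449 + j653.6 → |·| ≈ 1589.6, ∠ ≈ 155.72°
∠H = 0.00° − 155.72° = -155.72°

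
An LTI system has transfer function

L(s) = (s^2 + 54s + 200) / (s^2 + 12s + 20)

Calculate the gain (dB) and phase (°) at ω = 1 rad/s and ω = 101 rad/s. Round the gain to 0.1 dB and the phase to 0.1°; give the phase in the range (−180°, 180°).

ω = 1: 19.3 dB, -17.1°; ω = 101: 0.9 dB, -21.8°

Substitute s = j1:
Numerator: (j1)^2 + 54(j1) + 200 = 199 + j54
Denominator: (j1)^2 + 12(j1) + 20 = 19 + j12
|N| = √(199² + 54²) ≈ 206.2, ∠N ≈ 15.18°
|D| = √(19² + 12²) ≈ 22.472, ∠D ≈ 32.28°
|L| = 206.2 / 22.472 ≈ 9.1759
Gain = 20 log₁₀(9.1759) ≈ 19.25 dB
∠L = 15.18° − 32.28° = -17.10°

Substitute s = j101:
Numerator: (j101)^2 + 54(j101) + 200 = -10001 + j5454
Denominator: (j101)^2 + 12(j101) + 20 = -10181 + j1212
|N| = √(10001² + 5454²) ≈ 11391, ∠N ≈ 151.39°
|D| = √(10181² + 1212²) ≈ 10253, ∠D ≈ 173.21°
|L| = 11391 / 10253 ≈ 1.111
Gain = 20 log₁₀(1.111) ≈ 0.91 dB
∠L = 151.39° − 173.21° = -21.82°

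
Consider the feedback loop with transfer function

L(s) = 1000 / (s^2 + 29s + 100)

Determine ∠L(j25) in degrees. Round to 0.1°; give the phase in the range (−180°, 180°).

-125.9°

Substitute s = j25:
Numerator: 1000 = 1000 + j0
Denominator: (j25)^2 + 29(j25) + 100 = -525 + j725
|N| = √(1000² + 0²) ≈ 1000, ∠N ≈ 0.00°
|D| = √(525² + 725²) ≈ 895.13, ∠D ≈ 125.91°
∠L = 0.00° − 125.91° = -125.91°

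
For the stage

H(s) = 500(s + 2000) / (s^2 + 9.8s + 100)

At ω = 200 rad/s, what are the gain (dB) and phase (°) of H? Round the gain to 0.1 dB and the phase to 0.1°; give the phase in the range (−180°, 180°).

28.0 dB, -171.5°

At s = jω = j200:
zero (s+2000): 2000 + j200 → |·| = √(2000²+200²) = √4040000 ≈ 2010, ∠ = arctan(200/2000) ≈ 5.71°
quadratic: (j200)² + 9.8·j200 + 100 = -39900 + j1960 → |·| ≈ 39948, ∠ ≈ 177.19°
|H| = 500 · 2010 / 39948 ≈ 25.158
Gain = 20 log₁₀(25.158) ≈ 28.01 dB
∠H = 5.71° − 177.19° = -171.48°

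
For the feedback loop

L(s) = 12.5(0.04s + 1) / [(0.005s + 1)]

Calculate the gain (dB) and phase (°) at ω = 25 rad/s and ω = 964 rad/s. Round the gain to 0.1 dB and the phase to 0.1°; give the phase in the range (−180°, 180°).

At ω = 25 rad/s:
zero (1 + j25·0.04) = 1 + j1 → |·| ≈ 1.4142, ∠ ≈ 45.00°
pole (1 + j25·0.005) = 1 + j0.125 → |·| ≈ 1.0078, ∠ ≈ 7.13°
|L| = 12.5 · 1.4142 / (1.0078) ≈ 17.541
Gain = 20 log₁₀(17.541) ≈ 24.88 dB
∠L = (45.00°) − (7.13°) = 37.87°

At ω = 964 rad/s:
zero (1 + j964·0.04) = 1 + j38.56 → |·| ≈ 38.573, ∠ ≈ 88.51°
pole (1 + j964·0.005) = 1 + j4.82 → |·| ≈ 4.9226, ∠ ≈ 78.28°
|L| = 12.5 · 38.573 / (4.9226) ≈ 97.949
Gain = 20 log₁₀(97.949) ≈ 39.82 dB
∠L = (88.51°) − (78.28°) = 10.23°

ω = 25: 24.9 dB, 37.9°; ω = 964: 39.8 dB, 10.2°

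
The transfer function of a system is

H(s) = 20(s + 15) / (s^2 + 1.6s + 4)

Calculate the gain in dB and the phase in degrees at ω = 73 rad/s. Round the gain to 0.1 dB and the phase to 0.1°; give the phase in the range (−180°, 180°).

-11.1 dB, -100.4°

At s = jω = j73:
zero (s+15): 15 + j73 → |·| = √(15²+73²) = √5554 ≈ 74.525, ∠ = arctan(73/15) ≈ 78.39°
quadratic: (j73)² + 1.6·j73 + 4 = -5325 + j116.8 → |·| ≈ 5326.3, ∠ ≈ 178.74°
|H| = 20 · 74.525 / 5326.3 ≈ 0.27984
Gain = 20 log₁₀(0.27984) ≈ -11.06 dB
∠H = 78.39° − 178.74° = -100.35°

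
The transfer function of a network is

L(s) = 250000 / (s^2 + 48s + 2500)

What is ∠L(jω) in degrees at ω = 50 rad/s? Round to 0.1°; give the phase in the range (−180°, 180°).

At s = jω = j50:
quadratic: (j50)² + 48·j50 + 2500 = 0 + j2400 → |·| ≈ 2400, ∠ ≈ 90.00°
∠L = 0.00° − 90.00° = -90.00°

-90.0°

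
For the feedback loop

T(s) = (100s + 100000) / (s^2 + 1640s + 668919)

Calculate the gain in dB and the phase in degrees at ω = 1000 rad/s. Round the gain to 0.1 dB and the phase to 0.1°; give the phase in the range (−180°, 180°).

Substitute s = j1000:
Numerator: 100(j1000) + 100000 = 100000 + j100000
Denominator: (j1000)^2 + 1640(j1000) + 668919 = -331081 + j1640000
|N| = √(100000² + 100000²) ≈ 1.4142e+05, ∠N ≈ 45.00°
|D| = √(331081² + 1640000²) ≈ 1.6731e+06, ∠D ≈ 101.41°
|T| = 1.4142e+05 / 1.6731e+06 ≈ 0.084526
Gain = 20 log₁₀(0.084526) ≈ -21.46 dB
∠T = 45.00° − 101.41° = -56.41°

-21.5 dB, -56.4°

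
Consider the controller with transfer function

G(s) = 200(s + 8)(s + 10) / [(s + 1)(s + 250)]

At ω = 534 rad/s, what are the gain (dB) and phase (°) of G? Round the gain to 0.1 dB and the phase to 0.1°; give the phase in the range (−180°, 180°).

At s = jω = j534:
zero (s+8): 8 + j534 → |·| = √(8²+534²) = √285220 ≈ 534.06, ∠ = arctan(534/8) ≈ 89.14°
zero (s+10): 10 + j534 → |·| = √(10²+534²) = √285256 ≈ 534.09, ∠ = arctan(534/10) ≈ 88.93°
pole (s+1): 1 + j534 → |·| = √(1²+534²) = √285157 ≈ 534, ∠ = arctan(534/1) ≈ 89.89°
pole (s+250): 250 + j534 → |·| = √(250²+534²) = √347656 ≈ 589.62, ∠ = arctan(534/250) ≈ 64.91°
|G| = 200 · 2.8524e+05 / 3.1486e+05 ≈ 181.19
Gain = 20 log₁₀(181.19) ≈ 45.16 dB
∠G = 178.07° − 154.80° = 23.27°

45.2 dB, 23.3°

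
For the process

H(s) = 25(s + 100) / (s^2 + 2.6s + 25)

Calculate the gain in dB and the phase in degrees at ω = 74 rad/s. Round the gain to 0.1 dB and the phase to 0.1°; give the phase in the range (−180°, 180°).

-4.9 dB, -141.5°

At s = jω = j74:
zero (s+100): 100 + j74 → |·| = √(100²+74²) = √15476 ≈ 124.4, ∠ = arctan(74/100) ≈ 36.50°
quadratic: (j74)² + 2.6·j74 + 25 = -5451 + j192.4 → |·| ≈ 5454.4, ∠ ≈ 177.98°
|H| = 25 · 124.4 / 5454.4 ≈ 0.57018
Gain = 20 log₁₀(0.57018) ≈ -4.88 dB
∠H = 36.50° − 177.98° = -141.48°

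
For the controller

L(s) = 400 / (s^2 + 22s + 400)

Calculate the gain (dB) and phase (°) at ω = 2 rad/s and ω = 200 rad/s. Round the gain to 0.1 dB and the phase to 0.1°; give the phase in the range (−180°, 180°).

At s = jω = j2:
quadratic: (j2)² + 22·j2 + 400 = 396 + j44 → |·| ≈ 398.44, ∠ ≈ 6.34°
|L| = 400 / 398.44 ≈ 1.0039
Gain = 20 log₁₀(1.0039) ≈ 0.03 dB
∠L = 0.00° − 6.34° = -6.34°

At s = jω = j200:
quadratic: (j200)² + 22·j200 + 400 = -39600 + j4400 → |·| ≈ 39844, ∠ ≈ 173.66°
|L| = 400 / 39844 ≈ 0.010039
Gain = 20 log₁₀(0.010039) ≈ -39.97 dB
∠L = 0.00° − 173.66° = -173.66°

ω = 2: 0.0 dB, -6.3°; ω = 200: -40.0 dB, -173.7°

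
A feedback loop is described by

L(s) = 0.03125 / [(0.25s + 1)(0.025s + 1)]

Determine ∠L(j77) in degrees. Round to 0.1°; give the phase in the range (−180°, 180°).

-149.6°

At ω = 77 rad/s:
pole (1 + j77·0.25) = 1 + j19.25 → |·| ≈ 19.276, ∠ ≈ 87.03°
pole (1 + j77·0.025) = 1 + j1.925 → |·| ≈ 2.1692, ∠ ≈ 62.55°
∠L = (0°) − (87.03° + 62.55°) = -149.58°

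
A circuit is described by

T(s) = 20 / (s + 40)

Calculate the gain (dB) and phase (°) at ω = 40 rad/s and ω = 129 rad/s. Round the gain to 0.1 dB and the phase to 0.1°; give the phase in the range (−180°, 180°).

Substitute s = j40:
Numerator: 20 = 20 + j0
Denominator: (j40) + 40 = 40 + j40
|N| = √(20² + 0²) ≈ 20, ∠N ≈ 0.00°
|D| = √(40² + 40²) ≈ 56.569, ∠D ≈ 45.00°
|T| = 20 / 56.569 ≈ 0.35355
Gain = 20 log₁₀(0.35355) ≈ -9.03 dB
∠T = 0.00° − 45.00° = -45.00°

Substitute s = j129:
Numerator: 20 = 20 + j0
Denominator: (j129) + 40 = 40 + j129
|N| = √(20² + 0²) ≈ 20, ∠N ≈ 0.00°
|D| = √(40² + 129²) ≈ 135.06, ∠D ≈ 72.77°
|T| = 20 / 135.06 ≈ 0.14808
Gain = 20 log₁₀(0.14808) ≈ -16.59 dB
∠T = 0.00° − 72.77° = -72.77°

ω = 40: -9.0 dB, -45.0°; ω = 129: -16.6 dB, -72.8°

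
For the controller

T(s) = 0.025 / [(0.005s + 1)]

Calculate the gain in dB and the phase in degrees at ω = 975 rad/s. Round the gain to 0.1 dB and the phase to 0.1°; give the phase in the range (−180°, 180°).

At ω = 975 rad/s:
pole (1 + j975·0.005) = 1 + j4.875 → |·| ≈ 4.9765, ∠ ≈ 78.41°
|T| = 0.025 · 1 / (4.9765) ≈ 0.0050236
Gain = 20 log₁₀(0.0050236) ≈ -45.98 dB
∠T = (0°) − (78.41°) = -78.41°

-46.0 dB, -78.4°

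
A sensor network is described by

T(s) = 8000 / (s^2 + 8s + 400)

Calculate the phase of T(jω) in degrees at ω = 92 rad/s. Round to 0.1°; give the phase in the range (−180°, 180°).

-174.8°

At s = jω = j92:
quadratic: (j92)² + 8·j92 + 400 = -8064 + j736 → |·| ≈ 8097.5, ∠ ≈ 174.79°
∠T = 0.00° − 174.79° = -174.79°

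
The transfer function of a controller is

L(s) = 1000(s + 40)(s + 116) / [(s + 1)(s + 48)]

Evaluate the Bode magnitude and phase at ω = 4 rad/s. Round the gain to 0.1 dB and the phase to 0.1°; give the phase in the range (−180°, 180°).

87.4 dB, -73.0°

At s = jω = j4:
zero (s+40): 40 + j4 → |·| = √(40²+4²) = √1616 ≈ 40.2, ∠ = arctan(4/40) ≈ 5.71°
zero (s+116): 116 + j4 → |·| = √(116²+4²) = √13472 ≈ 116.07, ∠ = arctan(4/116) ≈ 1.97°
pole (s+1): 1 + j4 → |·| = √(1²+4²) = √17 ≈ 4.1231, ∠ = arctan(4/1) ≈ 75.96°
pole (s+48): 48 + j4 → |·| = √(48²+4²) = √2320 ≈ 48.166, ∠ = arctan(4/48) ≈ 4.76°
|L| = 1000 · 4666 / 198.59 ≈ 23496
Gain = 20 log₁₀(23496) ≈ 87.42 dB
∠L = 7.68° − 80.72° = -73.04°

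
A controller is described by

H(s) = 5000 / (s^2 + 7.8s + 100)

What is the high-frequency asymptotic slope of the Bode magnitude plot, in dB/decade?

Each pole contributes −20 dB/decade at high frequency; each zero contributes +20 dB/decade.
Net: 0 zero(s) − 2 pole(s) → -40 dB/decade.

-40 dB/decade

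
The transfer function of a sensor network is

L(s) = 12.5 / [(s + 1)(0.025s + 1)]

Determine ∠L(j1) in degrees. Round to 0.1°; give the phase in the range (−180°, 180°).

-46.4°

At ω = 1 rad/s:
pole (1 + j1·1) = 1 + j1 → |·| ≈ 1.4142, ∠ ≈ 45.00°
pole (1 + j1·0.025) = 1 + j0.025 → |·| ≈ 1.0003, ∠ ≈ 1.43°
∠L = (0°) − (45.00° + 1.43°) = -46.43°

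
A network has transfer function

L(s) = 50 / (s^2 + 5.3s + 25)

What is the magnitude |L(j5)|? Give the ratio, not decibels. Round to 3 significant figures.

At s = jω = j5:
quadratic: (j5)² + 5.3·j5 + 25 = 0 + j26.5 → |·| ≈ 26.5, ∠ ≈ 90.00°
|L| = 50 / 26.5 ≈ 1.8868

1.89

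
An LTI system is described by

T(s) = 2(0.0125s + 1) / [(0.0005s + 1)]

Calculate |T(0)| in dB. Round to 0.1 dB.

T(0) = 2 · 1 / 1 = 2
20 log₁₀(2) ≈ 6.02 dB

6.0 dB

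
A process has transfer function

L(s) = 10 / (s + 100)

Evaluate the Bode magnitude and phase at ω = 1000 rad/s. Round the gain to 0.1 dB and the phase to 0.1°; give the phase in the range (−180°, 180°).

-40.0 dB, -84.3°

At s = jω = j1000:
pole (s+100): 100 + j1000 → |·| = √(100²+1000²) = √1010000 ≈ 1005, ∠ = arctan(1000/100) ≈ 84.29°
|L| = 10 / 1005 ≈ 0.0099502
Gain = 20 log₁₀(0.0099502) ≈ -40.04 dB
∠L = 0.00° − 84.29° = -84.29°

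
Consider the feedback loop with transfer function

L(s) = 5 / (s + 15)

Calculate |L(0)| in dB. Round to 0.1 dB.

-9.5 dB

L(0) = 5 / 15 ≈ 0.33333
20 log₁₀(0.33333) ≈ -9.54 dB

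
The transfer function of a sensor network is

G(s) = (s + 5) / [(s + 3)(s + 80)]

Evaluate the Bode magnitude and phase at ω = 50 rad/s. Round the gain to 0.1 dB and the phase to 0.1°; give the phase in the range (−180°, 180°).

-39.5 dB, -34.3°

At s = jω = j50:
zero (s+5): 5 + j50 → |·| = √(5²+50²) = √2525 ≈ 50.249, ∠ = arctan(50/5) ≈ 84.29°
pole (s+3): 3 + j50 → |·| = √(3²+50²) = √2509 ≈ 50.09, ∠ = arctan(50/3) ≈ 86.57°
pole (s+80): 80 + j50 → |·| = √(80²+50²) = √8900 ≈ 94.34, ∠ = arctan(50/80) ≈ 32.01°
|G| = 1 · 50.249 / 4725.5 ≈ 0.010634
Gain = 20 log₁₀(0.010634) ≈ -39.47 dB
∠G = 84.29° − 118.58° = -34.29°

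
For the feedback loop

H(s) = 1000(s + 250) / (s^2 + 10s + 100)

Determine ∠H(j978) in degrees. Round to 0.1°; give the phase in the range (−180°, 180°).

-103.8°

At s = jω = j978:
zero (s+250): 250 + j978 → |·| = √(250²+978²) = √1018984 ≈ 1009.4, ∠ = arctan(978/250) ≈ 75.66°
quadratic: (j978)² + 10·j978 + 100 = -956384 + j9780 → |·| ≈ 9.5643e+05, ∠ ≈ 179.41°
∠H = 75.66° − 179.41° = -103.75°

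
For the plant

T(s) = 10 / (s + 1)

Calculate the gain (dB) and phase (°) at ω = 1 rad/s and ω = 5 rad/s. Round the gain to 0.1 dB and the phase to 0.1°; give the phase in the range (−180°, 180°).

ω = 1: 17.0 dB, -45.0°; ω = 5: 5.9 dB, -78.7°

At s = jω = j1:
pole (s+1): 1 + j1 → |·| = √(1²+1²) = √2 ≈ 1.4142, ∠ = arctan(1/1) ≈ 45.00°
|T| = 10 / 1.4142 ≈ 7.0711
Gain = 20 log₁₀(7.0711) ≈ 16.99 dB
∠T = 0.00° − 45.00° = -45.00°

At s = jω = j5:
pole (s+1): 1 + j5 → |·| = √(1²+5²) = √26 ≈ 5.099, ∠ = arctan(5/1) ≈ 78.69°
|T| = 10 / 5.099 ≈ 1.9612
Gain = 20 log₁₀(1.9612) ≈ 5.85 dB
∠T = 0.00° − 78.69° = -78.69°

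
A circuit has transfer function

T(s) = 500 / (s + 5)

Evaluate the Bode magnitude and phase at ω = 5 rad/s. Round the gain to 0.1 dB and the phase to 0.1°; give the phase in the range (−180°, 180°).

At s = jω = j5:
pole (s+5): 5 + j5 → |·| = √(5²+5²) = √50 ≈ 7.0711, ∠ = arctan(5/5) ≈ 45.00°
|T| = 500 / 7.0711 ≈ 70.71
Gain = 20 log₁₀(70.71) ≈ 36.99 dB
∠T = 0.00° − 45.00° = -45.00°

37.0 dB, -45.0°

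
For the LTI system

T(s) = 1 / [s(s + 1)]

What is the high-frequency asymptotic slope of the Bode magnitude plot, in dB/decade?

Each pole contributes −20 dB/decade at high frequency; each zero contributes +20 dB/decade.
Net: 0 zero(s) − 2 pole(s) → -40 dB/decade.

-40 dB/decade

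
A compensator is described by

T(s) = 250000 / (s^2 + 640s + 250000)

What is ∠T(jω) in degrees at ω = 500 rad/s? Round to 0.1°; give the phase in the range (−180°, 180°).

At s = jω = j500:
quadratic: (j500)² + 640·j500 + 250000 = 0 + j320000 → |·| ≈ 3.2e+05, ∠ ≈ 90.00°
∠T = 0.00° − 90.00° = -90.00°

-90.0°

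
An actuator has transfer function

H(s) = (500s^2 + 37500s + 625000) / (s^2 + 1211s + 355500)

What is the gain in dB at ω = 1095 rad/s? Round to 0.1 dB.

51.6 dB

Substitute s = j1095:
Numerator: 500(j1095)^2 + 37500(j1095) + 625000 = -598887500 + j41062500
Denominator: (j1095)^2 + 1211(j1095) + 355500 = -843525 + j1326045
|N| = √(598887500² + 41062500²) ≈ 6.0029e+08, ∠N ≈ 176.08°
|D| = √(843525² + 1326045²) ≈ 1.5716e+06, ∠D ≈ 122.46°
|H| = 6.0029e+08 / 1.5716e+06 ≈ 381.96
Gain = 20 log₁₀(381.96) ≈ 51.64 dB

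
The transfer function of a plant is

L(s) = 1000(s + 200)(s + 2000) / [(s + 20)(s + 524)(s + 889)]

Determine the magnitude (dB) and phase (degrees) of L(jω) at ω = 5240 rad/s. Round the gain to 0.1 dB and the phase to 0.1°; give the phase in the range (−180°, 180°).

At s = jω = j5240:
zero (s+200): 200 + j5240 → |·| = √(200²+5240²) = √27497600 ≈ 5243.8, ∠ = arctan(5240/200) ≈ 87.81°
zero (s+2000): 2000 + j5240 → |·| = √(2000²+5240²) = √31457600 ≈ 5608.7, ∠ = arctan(5240/2000) ≈ 69.11°
pole (s+20): 20 + j5240 → |·| = √(20²+5240²) = √27458000 ≈ 5240, ∠ = arctan(5240/20) ≈ 89.78°
pole (s+524): 524 + j5240 → |·| = √(524²+5240²) = √27732176 ≈ 5266.1, ∠ = arctan(5240/524) ≈ 84.29°
pole (s+889): 889 + j5240 → |·| = √(889²+5240²) = √28247921 ≈ 5314.9, ∠ = arctan(5240/889) ≈ 80.37°
|L| = 1000 · 2.9411e+07 / 1.4666e+11 ≈ 0.20054
Gain = 20 log₁₀(0.20054) ≈ -13.96 dB
∠L = 156.92° − 254.44° = -97.52°

-14.0 dB, -97.5°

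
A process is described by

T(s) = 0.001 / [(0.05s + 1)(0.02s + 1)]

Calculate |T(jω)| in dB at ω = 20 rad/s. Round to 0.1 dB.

-63.7 dB

At ω = 20 rad/s:
pole (1 + j20·0.05) = 1 + j1 → |·| ≈ 1.4142, ∠ ≈ 45.00°
pole (1 + j20·0.02) = 1 + j0.4 → |·| ≈ 1.077, ∠ ≈ 21.80°
|T| = 0.001 · 1 / (1.4142 · 1.077) ≈ 0.00065656
Gain = 20 log₁₀(0.00065656) ≈ -63.65 dB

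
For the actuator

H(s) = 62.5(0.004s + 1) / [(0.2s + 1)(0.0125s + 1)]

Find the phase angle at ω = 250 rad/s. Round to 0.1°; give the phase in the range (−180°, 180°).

-116.1°

At ω = 250 rad/s:
zero (1 + j250·0.004) = 1 + j1 → |·| ≈ 1.4142, ∠ ≈ 45.00°
pole (1 + j250·0.2) = 1 + j50 → |·| ≈ 50.01, ∠ ≈ 88.85°
pole (1 + j250·0.0125) = 1 + j3.125 → |·| ≈ 3.2811, ∠ ≈ 72.26°
∠H = (45.00°) − (88.85° + 72.26°) = -116.11°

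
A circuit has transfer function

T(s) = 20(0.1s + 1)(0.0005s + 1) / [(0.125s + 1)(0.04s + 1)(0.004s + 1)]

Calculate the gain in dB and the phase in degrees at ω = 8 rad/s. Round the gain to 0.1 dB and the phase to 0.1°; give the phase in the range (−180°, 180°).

24.7 dB, -25.7°

At ω = 8 rad/s:
zero (1 + j8·0.1) = 1 + j0.8 → |·| ≈ 1.2806, ∠ ≈ 38.66°
zero (1 + j8·0.0005) = 1 + j0.004 → |·| ≈ 1, ∠ ≈ 0.23°
pole (1 + j8·0.125) = 1 + j1 → |·| ≈ 1.4142, ∠ ≈ 45.00°
pole (1 + j8·0.04) = 1 + j0.32 → |·| ≈ 1.05, ∠ ≈ 17.74°
pole (1 + j8·0.004) = 1 + j0.032 → |·| ≈ 1.0005, ∠ ≈ 1.83°
|T| = 20 · 1.2806 · 1 / (1.4142 · 1.05 · 1.0005) ≈ 17.24
Gain = 20 log₁₀(17.24) ≈ 24.73 dB
∠T = (38.66° + 0.23°) − (45.00° + 17.74° + 1.83°) = -25.68°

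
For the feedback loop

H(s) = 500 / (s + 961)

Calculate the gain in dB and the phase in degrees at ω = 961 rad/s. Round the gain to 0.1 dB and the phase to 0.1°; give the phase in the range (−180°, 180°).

-8.7 dB, -45.0°

Substitute s = j961:
Numerator: 500 = 500 + j0
Denominator: (j961) + 961 = 961 + j961
|N| = √(500² + 0²) ≈ 500, ∠N ≈ 0.00°
|D| = √(961² + 961²) ≈ 1359.1, ∠D ≈ 45.00°
|H| = 500 / 1359.1 ≈ 0.36789
Gain = 20 log₁₀(0.36789) ≈ -8.69 dB
∠H = 0.00° − 45.00° = -45.00°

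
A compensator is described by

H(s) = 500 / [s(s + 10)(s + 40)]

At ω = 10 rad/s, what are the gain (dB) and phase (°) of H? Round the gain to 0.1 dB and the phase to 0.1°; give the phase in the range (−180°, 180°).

At s = jω = j10:
pole (s+10): 10 + j10 → |·| = √(10²+10²) = √200 ≈ 14.142, ∠ = arctan(10/10) ≈ 45.00°
pole (s+40): 40 + j10 → |·| = √(40²+10²) = √1700 ≈ 41.231, ∠ = arctan(10/40) ≈ 14.04°
pole at origin: |s| = 10, ∠ = 90.00° (in denominator)
|H| = 500 / 5830.9 ≈ 0.08575
Gain = 20 log₁₀(0.08575) ≈ -21.34 dB
∠H = 0.00° − 149.04° = -149.04°

-21.3 dB, -149.0°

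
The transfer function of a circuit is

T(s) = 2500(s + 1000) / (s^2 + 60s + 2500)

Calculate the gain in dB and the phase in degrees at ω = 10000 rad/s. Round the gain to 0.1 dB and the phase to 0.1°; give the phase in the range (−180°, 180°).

At s = jω = j10000:
zero (s+1000): 1000 + j10000 → |·| = √(1000²+10000²) = √101000000 ≈ 10050, ∠ = arctan(10000/1000) ≈ 84.29°
quadratic: (j10000)² + 60·j10000 + 2500 = -99997500 + j600000 → |·| ≈ 9.9999e+07, ∠ ≈ 179.66°
|T| = 2500 · 10050 / 9.9999e+07 ≈ 0.25125
Gain = 20 log₁₀(0.25125) ≈ -12.00 dB
∠T = 84.29° − 179.66° = -95.37°

-12.0 dB, -95.4°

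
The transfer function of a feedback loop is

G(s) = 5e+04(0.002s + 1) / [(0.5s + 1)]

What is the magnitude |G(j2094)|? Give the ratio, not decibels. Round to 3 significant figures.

206

At ω = 2094 rad/s:
zero (1 + j2094·0.002) = 1 + j4.188 → |·| ≈ 4.3057, ∠ ≈ 76.57°
pole (1 + j2094·0.5) = 1 + j1047 → |·| ≈ 1047, ∠ ≈ 89.95°
|G| = 5e+04 · 4.3057 / (1047) ≈ 205.62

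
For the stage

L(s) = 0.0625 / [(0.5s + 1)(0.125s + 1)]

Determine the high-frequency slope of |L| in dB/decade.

Each pole contributes −20 dB/decade at high frequency; each zero contributes +20 dB/decade.
Net: 0 zero(s) − 2 pole(s) → -40 dB/decade.

-40 dB/decade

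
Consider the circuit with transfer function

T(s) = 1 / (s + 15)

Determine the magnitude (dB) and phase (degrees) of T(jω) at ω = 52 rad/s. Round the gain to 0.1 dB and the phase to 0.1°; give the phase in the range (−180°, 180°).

Substitute s = j52:
Numerator: 1 = 1 + j0
Denominator: (j52) + 15 = 15 + j52
|N| = √(1² + 0²) ≈ 1, ∠N ≈ 0.00°
|D| = √(15² + 52²) ≈ 54.12, ∠D ≈ 73.91°
|T| = 1 / 54.12 ≈ 0.018477
Gain = 20 log₁₀(0.018477) ≈ -34.67 dB
∠T = 0.00° − 73.91° = -73.91°

-34.7 dB, -73.9°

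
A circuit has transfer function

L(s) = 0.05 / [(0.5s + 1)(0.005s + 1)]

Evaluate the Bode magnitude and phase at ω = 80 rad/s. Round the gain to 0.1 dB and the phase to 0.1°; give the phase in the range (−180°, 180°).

-58.7 dB, -110.4°

At ω = 80 rad/s:
pole (1 + j80·0.5) = 1 + j40 → |·| ≈ 40.012, ∠ ≈ 88.57°
pole (1 + j80·0.005) = 1 + j0.4 → |·| ≈ 1.077, ∠ ≈ 21.80°
|L| = 0.05 · 1 / (40.012 · 1.077) ≈ 0.0011603
Gain = 20 log₁₀(0.0011603) ≈ -58.71 dB
∠L = (0°) − (88.57° + 21.80°) = -110.37°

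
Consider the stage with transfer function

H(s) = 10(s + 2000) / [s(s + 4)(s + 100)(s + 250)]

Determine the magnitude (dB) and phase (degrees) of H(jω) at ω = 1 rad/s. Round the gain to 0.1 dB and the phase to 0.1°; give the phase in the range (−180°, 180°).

At s = jω = j1:
zero (s+2000): 2000 + j1 → |·| = √(2000²+1²) = √4000001 ≈ 2000, ∠ = arctan(1/2000) ≈ 0.03°
pole (s+4): 4 + j1 → |·| = √(4²+1²) = √17 ≈ 4.1231, ∠ = arctan(1/4) ≈ 14.04°
pole (s+100): 100 + j1 → |·| = √(100²+1²) = √10001 ≈ 100, ∠ = arctan(1/100) ≈ 0.57°
pole (s+250): 250 + j1 → |·| = √(250²+1²) = √62501 ≈ 250, ∠ = arctan(1/250) ≈ 0.23°
pole at origin: |s| = 1, ∠ = 90.00° (in denominator)
|H| = 10 · 2000 / 1.0308e+05 ≈ 0.19402
Gain = 20 log₁₀(0.19402) ≈ -14.24 dB
∠H = 0.03° − 104.84° = -104.81°

-14.2 dB, -104.8°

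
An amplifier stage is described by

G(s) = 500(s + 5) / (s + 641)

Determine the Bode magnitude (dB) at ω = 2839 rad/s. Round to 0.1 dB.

At s = jω = j2839:
zero (s+5): 5 + j2839 → |·| = √(5²+2839²) = √8059946 ≈ 2839, ∠ = arctan(2839/5) ≈ 89.90°
pole (s+641): 641 + j2839 → |·| = √(641²+2839²) = √8470802 ≈ 2910.5, ∠ = arctan(2839/641) ≈ 77.28°
|G| = 500 · 2839 / 2910.5 ≈ 487.72
Gain = 20 log₁₀(487.72) ≈ 53.76 dB

53.8 dB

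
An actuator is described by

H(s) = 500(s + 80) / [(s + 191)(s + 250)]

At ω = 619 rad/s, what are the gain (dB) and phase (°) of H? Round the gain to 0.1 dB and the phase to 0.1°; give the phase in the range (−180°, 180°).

At s = jω = j619:
zero (s+80): 80 + j619 → |·| = √(80²+619²) = √389561 ≈ 624.15, ∠ = arctan(619/80) ≈ 82.64°
pole (s+191): 191 + j619 → |·| = √(191²+619²) = √419642 ≈ 647.8, ∠ = arctan(619/191) ≈ 72.85°
pole (s+250): 250 + j619 → |·| = √(250²+619²) = √445661 ≈ 667.58, ∠ = arctan(619/250) ≈ 68.01°
|H| = 500 · 624.15 / 4.3246e+05 ≈ 0.72163
Gain = 20 log₁₀(0.72163) ≈ -2.83 dB
∠H = 82.64° − 140.86° = -58.22°

-2.8 dB, -58.2°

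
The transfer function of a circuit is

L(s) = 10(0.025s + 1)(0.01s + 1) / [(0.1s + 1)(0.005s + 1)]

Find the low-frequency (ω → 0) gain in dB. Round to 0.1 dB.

L(0) = 10 · 1 / 1 = 10
20 log₁₀(10) ≈ 20.00 dB

20.0 dB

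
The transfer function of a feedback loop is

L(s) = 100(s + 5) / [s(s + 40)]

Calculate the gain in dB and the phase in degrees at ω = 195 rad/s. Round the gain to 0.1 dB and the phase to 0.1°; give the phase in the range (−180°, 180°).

-6.0 dB, -79.9°

At s = jω = j195:
zero (s+5): 5 + j195 → |·| = √(5²+195²) = √38050 ≈ 195.06, ∠ = arctan(195/5) ≈ 88.53°
pole (s+40): 40 + j195 → |·| = √(40²+195²) = √39625 ≈ 199.06, ∠ = arctan(195/40) ≈ 78.41°
pole at origin: |s| = 195, ∠ = 90.00° (in denominator)
|L| = 100 · 195.06 / 38817 ≈ 0.50251
Gain = 20 log₁₀(0.50251) ≈ -5.98 dB
∠L = 88.53° − 168.41° = -79.88°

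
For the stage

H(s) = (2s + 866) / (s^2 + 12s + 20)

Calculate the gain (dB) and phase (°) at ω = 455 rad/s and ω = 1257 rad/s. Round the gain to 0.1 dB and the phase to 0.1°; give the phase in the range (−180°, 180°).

Substitute s = j455:
Numerator: 2(j455) + 866 = 866 + j910
Denominator: (j455)^2 + 12(j455) + 20 = -207005 + j5460
|N| = √(866² + 910²) ≈ 1256.2, ∠N ≈ 46.42°
|D| = √(207005² + 5460²) ≈ 2.0708e+05, ∠D ≈ 178.49°
|H| = 1256.2 / 2.0708e+05 ≈ 0.0060663
Gain = 20 log₁₀(0.0060663) ≈ -44.34 dB
∠H = 46.42° − 178.49° = -132.07°

Substitute s = j1257:
Numerator: 2(j1257) + 866 = 866 + j2514
Denominator: (j1257)^2 + 12(j1257) + 20 = -1580029 + j15084
|N| = √(866² + 2514²) ≈ 2659, ∠N ≈ 70.99°
|D| = √(1580029² + 15084²) ≈ 1.5801e+06, ∠D ≈ 179.45°
|H| = 2659 / 1.5801e+06 ≈ 0.0016828
Gain = 20 log₁₀(0.0016828) ≈ -55.48 dB
∠H = 70.99° − 179.45° = -108.46°

ω = 455: -44.3 dB, -132.1°; ω = 1257: -55.5 dB, -108.5°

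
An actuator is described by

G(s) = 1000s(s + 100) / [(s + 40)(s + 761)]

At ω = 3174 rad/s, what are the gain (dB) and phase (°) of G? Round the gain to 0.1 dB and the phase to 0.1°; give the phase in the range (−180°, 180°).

59.8 dB, 12.4°

At s = jω = j3174:
zero (s+100): 100 + j3174 → |·| = √(100²+3174²) = √10084276 ≈ 3175.6, ∠ = arctan(3174/100) ≈ 88.20°
zero at origin: s = j3174 → |·| = 3174, ∠ = 90.00°
pole (s+40): 40 + j3174 → |·| = √(40²+3174²) = √10075876 ≈ 3174.3, ∠ = arctan(3174/40) ≈ 89.28°
pole (s+761): 761 + j3174 → |·| = √(761²+3174²) = √10653397 ≈ 3264, ∠ = arctan(3174/761) ≈ 76.52°
|G| = 1000 · 1.0079e+07 / 1.0361e+07 ≈ 972.78
Gain = 20 log₁₀(972.78) ≈ 59.76 dB
∠G = 178.20° − 165.80° = 12.40°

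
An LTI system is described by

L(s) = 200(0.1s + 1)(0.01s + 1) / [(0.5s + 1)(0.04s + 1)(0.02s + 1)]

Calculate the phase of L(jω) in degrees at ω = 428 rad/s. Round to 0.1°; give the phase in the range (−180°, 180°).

At ω = 428 rad/s:
zero (1 + j428·0.1) = 1 + j42.8 → |·| ≈ 42.812, ∠ ≈ 88.66°
zero (1 + j428·0.01) = 1 + j4.28 → |·| ≈ 4.3953, ∠ ≈ 76.85°
pole (1 + j428·0.5) = 1 + j214 → |·| ≈ 214, ∠ ≈ 89.73°
pole (1 + j428·0.04) = 1 + j17.12 → |·| ≈ 17.149, ∠ ≈ 86.66°
pole (1 + j428·0.02) = 1 + j8.56 → |·| ≈ 8.6182, ∠ ≈ 83.34°
∠L = (88.66° + 76.85°) − (89.73° + 86.66° + 83.34°) = -94.22°

-94.2°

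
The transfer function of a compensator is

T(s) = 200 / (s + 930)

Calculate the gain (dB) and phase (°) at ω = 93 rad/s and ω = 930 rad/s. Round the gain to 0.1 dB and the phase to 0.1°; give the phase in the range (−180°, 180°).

At s = jω = j93:
pole (s+930): 930 + j93 → |·| = √(930²+93²) = √873549 ≈ 934.64, ∠ = arctan(93/930) ≈ 5.71°
|T| = 200 / 934.64 ≈ 0.21399
Gain = 20 log₁₀(0.21399) ≈ -13.39 dB
∠T = 0.00° − 5.71° = -5.71°

At s = jω = j930:
pole (s+930): 930 + j930 → |·| = √(930²+930²) = √1729800 ≈ 1315.2, ∠ = arctan(930/930) ≈ 45.00°
|T| = 200 / 1315.2 ≈ 0.15207
Gain = 20 log₁₀(0.15207) ≈ -16.36 dB
∠T = 0.00° − 45.00° = -45.00°

ω = 93: -13.4 dB, -5.7°; ω = 930: -16.4 dB, -45.0°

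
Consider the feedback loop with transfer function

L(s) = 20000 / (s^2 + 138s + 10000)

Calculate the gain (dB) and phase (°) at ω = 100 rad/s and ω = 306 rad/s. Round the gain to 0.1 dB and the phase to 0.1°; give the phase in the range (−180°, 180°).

At s = jω = j100:
quadratic: (j100)² + 138·j100 + 10000 = 0 + j13800 → |·| ≈ 13800, ∠ ≈ 90.00°
|L| = 20000 / 13800 ≈ 1.4493
Gain = 20 log₁₀(1.4493) ≈ 3.22 dB
∠L = 0.00° − 90.00° = -90.00°

At s = jω = j306:
quadratic: (j306)² + 138·j306 + 10000 = -83636 + j42228 → |·| ≈ 93692, ∠ ≈ 153.21°
|L| = 20000 / 93692 ≈ 0.21347
Gain = 20 log₁₀(0.21347) ≈ -13.41 dB
∠L = 0.00° − 153.21° = -153.21°

ω = 100: 3.2 dB, -90.0°; ω = 306: -13.4 dB, -153.2°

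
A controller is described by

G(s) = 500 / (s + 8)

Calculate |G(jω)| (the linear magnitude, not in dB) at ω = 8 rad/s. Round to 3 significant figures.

44.2

Substitute s = j8:
Numerator: 500 = 500 + j0
Denominator: (j8) + 8 = 8 + j8
|N| = √(500² + 0²) ≈ 500, ∠N ≈ 0.00°
|D| = √(8² + 8²) ≈ 11.314, ∠D ≈ 45.00°
|G| = 500 / 11.314 ≈ 44.193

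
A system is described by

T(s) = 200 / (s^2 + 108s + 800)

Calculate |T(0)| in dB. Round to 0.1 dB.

T(0) = 200 / 800 = 0.25
20 log₁₀(0.25) ≈ -12.04 dB

-12.0 dB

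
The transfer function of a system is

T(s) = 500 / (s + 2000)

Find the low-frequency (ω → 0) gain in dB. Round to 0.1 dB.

-12.0 dB

T(0) = 500 / 2000 = 0.25
20 log₁₀(0.25) ≈ -12.04 dB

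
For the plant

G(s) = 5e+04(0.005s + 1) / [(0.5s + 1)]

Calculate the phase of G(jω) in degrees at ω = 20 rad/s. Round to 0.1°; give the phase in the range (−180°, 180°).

-78.6°

At ω = 20 rad/s:
zero (1 + j20·0.005) = 1 + j0.1 → |·| ≈ 1.005, ∠ ≈ 5.71°
pole (1 + j20·0.5) = 1 + j10 → |·| ≈ 10.05, ∠ ≈ 84.29°
∠G = (5.71°) − (84.29°) = -78.58°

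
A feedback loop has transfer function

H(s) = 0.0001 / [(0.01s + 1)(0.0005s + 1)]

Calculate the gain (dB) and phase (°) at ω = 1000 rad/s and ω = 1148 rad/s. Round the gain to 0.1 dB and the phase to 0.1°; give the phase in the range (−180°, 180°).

At ω = 1000 rad/s:
pole (1 + j1000·0.01) = 1 + j10 → |·| ≈ 10.05, ∠ ≈ 84.29°
pole (1 + j1000·0.0005) = 1 + j0.5 → |·| ≈ 1.118, ∠ ≈ 26.57°
|H| = 0.0001 · 1 / (10.05 · 1.118) ≈ 8.9e-06
Gain = 20 log₁₀(8.9e-06) ≈ -101.01 dB
∠H = (0°) − (84.29° + 26.57°) = -110.86°

At ω = 1148 rad/s:
pole (1 + j1148·0.01) = 1 + j11.48 → |·| ≈ 11.523, ∠ ≈ 85.02°
pole (1 + j1148·0.0005) = 1 + j0.574 → |·| ≈ 1.153, ∠ ≈ 29.86°
|H| = 0.0001 · 1 / (11.523 · 1.153) ≈ 7.5267e-06
Gain = 20 log₁₀(7.5267e-06) ≈ -102.47 dB
∠H = (0°) − (85.02° + 29.86°) = -114.88°

ω = 1000: -101.0 dB, -110.9°; ω = 1148: -102.5 dB, -114.9°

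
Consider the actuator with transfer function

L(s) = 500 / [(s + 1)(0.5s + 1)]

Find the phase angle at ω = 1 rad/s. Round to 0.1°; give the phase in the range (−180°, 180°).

-71.6°

At ω = 1 rad/s:
pole (1 + j1·1) = 1 + j1 → |·| ≈ 1.4142, ∠ ≈ 45.00°
pole (1 + j1·0.5) = 1 + j0.5 → |·| ≈ 1.118, ∠ ≈ 26.57°
∠L = (0°) − (45.00° + 26.57°) = -71.57°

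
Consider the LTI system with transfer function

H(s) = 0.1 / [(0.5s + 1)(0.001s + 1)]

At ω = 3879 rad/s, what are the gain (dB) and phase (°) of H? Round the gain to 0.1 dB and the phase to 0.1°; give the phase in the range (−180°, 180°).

-97.8 dB, -165.5°

At ω = 3879 rad/s:
pole (1 + j3879·0.5) = 1 + j1939.5 → |·| ≈ 1939.5, ∠ ≈ 89.97°
pole (1 + j3879·0.001) = 1 + j3.879 → |·| ≈ 4.0058, ∠ ≈ 75.54°
|H| = 0.1 · 1 / (1939.5 · 4.0058) ≈ 1.2871e-05
Gain = 20 log₁₀(1.2871e-05) ≈ -97.81 dB
∠H = (0°) − (89.97° + 75.54°) = -165.51°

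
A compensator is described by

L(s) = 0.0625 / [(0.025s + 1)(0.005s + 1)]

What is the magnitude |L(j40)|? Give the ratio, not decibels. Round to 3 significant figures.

At ω = 40 rad/s:
pole (1 + j40·0.025) = 1 + j1 → |·| ≈ 1.4142, ∠ ≈ 45.00°
pole (1 + j40·0.005) = 1 + j0.2 → |·| ≈ 1.0198, ∠ ≈ 11.31°
|L| = 0.0625 · 1 / (1.4142 · 1.0198) ≈ 0.043337

0.0433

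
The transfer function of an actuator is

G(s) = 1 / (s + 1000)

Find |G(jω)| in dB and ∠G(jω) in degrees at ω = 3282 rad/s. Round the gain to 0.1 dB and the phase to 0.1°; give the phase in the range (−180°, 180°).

Substitute s = j3282:
Numerator: 1 = 1 + j0
Denominator: (j3282) + 1000 = 1000 + j3282
|N| = √(1² + 0²) ≈ 1, ∠N ≈ 0.00°
|D| = √(1000² + 3282²) ≈ 3431, ∠D ≈ 73.05°
|G| = 1 / 3431 ≈ 0.00029146
Gain = 20 log₁₀(0.00029146) ≈ -70.71 dB
∠G = 0.00° − 73.05° = -73.05°

-70.7 dB, -73.1°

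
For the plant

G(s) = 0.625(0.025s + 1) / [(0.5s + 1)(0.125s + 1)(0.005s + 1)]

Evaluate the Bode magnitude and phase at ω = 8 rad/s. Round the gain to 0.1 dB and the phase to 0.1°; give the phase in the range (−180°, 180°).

-19.2 dB, -111.9°

At ω = 8 rad/s:
zero (1 + j8·0.025) = 1 + j0.2 → |·| ≈ 1.0198, ∠ ≈ 11.31°
pole (1 + j8·0.5) = 1 + j4 → |·| ≈ 4.1231, ∠ ≈ 75.96°
pole (1 + j8·0.125) = 1 + j1 → |·| ≈ 1.4142, ∠ ≈ 45.00°
pole (1 + j8·0.005) = 1 + j0.04 → |·| ≈ 1.0008, ∠ ≈ 2.29°
|G| = 0.625 · 1.0198 / (4.1231 · 1.4142 · 1.0008) ≈ 0.10922
Gain = 20 log₁₀(0.10922) ≈ -19.23 dB
∠G = (11.31°) − (75.96° + 45.00° + 2.29°) = -111.94°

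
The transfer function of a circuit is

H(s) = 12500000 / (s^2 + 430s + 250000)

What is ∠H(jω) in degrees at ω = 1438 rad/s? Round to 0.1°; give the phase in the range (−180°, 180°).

At s = jω = j1438:
quadratic: (j1438)² + 430·j1438 + 250000 = -1817844 + j618340 → |·| ≈ 1.9201e+06, ∠ ≈ 161.21°
∠H = 0.00° − 161.21° = -161.21°

-161.2°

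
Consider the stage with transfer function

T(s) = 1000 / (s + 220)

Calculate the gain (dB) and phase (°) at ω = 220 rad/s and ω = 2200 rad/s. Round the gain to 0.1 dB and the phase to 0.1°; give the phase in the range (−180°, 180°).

At s = jω = j220:
pole (s+220): 220 + j220 → |·| = √(220²+220²) = √96800 ≈ 311.13, ∠ = arctan(220/220) ≈ 45.00°
|T| = 1000 / 311.13 ≈ 3.2141
Gain = 20 log₁₀(3.2141) ≈ 10.14 dB
∠T = 0.00° − 45.00° = -45.00°

At s = jω = j2200:
pole (s+220): 220 + j2200 → |·| = √(220²+2200²) = √4888400 ≈ 2211, ∠ = arctan(2200/220) ≈ 84.29°
|T| = 1000 / 2211 ≈ 0.45228
Gain = 20 log₁₀(0.45228) ≈ -6.89 dB
∠T = 0.00° − 84.29° = -84.29°

ω = 220: 10.1 dB, -45.0°; ω = 2200: -6.9 dB, -84.3°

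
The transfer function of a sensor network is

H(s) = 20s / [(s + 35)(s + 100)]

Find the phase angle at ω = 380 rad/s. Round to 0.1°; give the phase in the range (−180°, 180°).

-70.0°

At s = jω = j380:
zero at origin: s = j380 → |·| = 380, ∠ = 90.00°
pole (s+35): 35 + j380 → |·| = √(35²+380²) = √145625 ≈ 381.61, ∠ = arctan(380/35) ≈ 84.74°
pole (s+100): 100 + j380 → |·| = √(100²+380²) = √154400 ≈ 392.94, ∠ = arctan(380/100) ≈ 75.26°
∠H = 90.00° − 160.00° = -70.00°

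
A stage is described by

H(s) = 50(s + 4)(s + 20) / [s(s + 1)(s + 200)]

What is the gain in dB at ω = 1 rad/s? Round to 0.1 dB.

23.3 dB

At s = jω = j1:
zero (s+4): 4 + j1 → |·| = √(4²+1²) = √17 ≈ 4.1231, ∠ = arctan(1/4) ≈ 14.04°
zero (s+20): 20 + j1 → |·| = √(20²+1²) = √401 ≈ 20.025, ∠ = arctan(1/20) ≈ 2.86°
pole (s+1): 1 + j1 → |·| = √(1²+1²) = √2 ≈ 1.4142, ∠ = arctan(1/1) ≈ 45.00°
pole (s+200): 200 + j1 → |·| = √(200²+1²) = √40001 ≈ 200, ∠ = arctan(1/200) ≈ 0.29°
pole at origin: |s| = 1, ∠ = 90.00° (in denominator)
|H| = 50 · 82.565 / 282.84 ≈ 14.596
Gain = 20 log₁₀(14.596) ≈ 23.28 dB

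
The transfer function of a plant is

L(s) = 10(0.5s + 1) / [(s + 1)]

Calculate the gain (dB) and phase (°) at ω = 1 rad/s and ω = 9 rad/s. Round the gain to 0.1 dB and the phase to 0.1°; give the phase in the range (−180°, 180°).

ω = 1: 18.0 dB, -18.4°; ω = 9: 14.1 dB, -6.2°

At ω = 1 rad/s:
zero (1 + j1·0.5) = 1 + j0.5 → |·| ≈ 1.118, ∠ ≈ 26.57°
pole (1 + j1·1) = 1 + j1 → |·| ≈ 1.4142, ∠ ≈ 45.00°
|L| = 10 · 1.118 / (1.4142) ≈ 7.9055
Gain = 20 log₁₀(7.9055) ≈ 17.96 dB
∠L = (26.57°) − (45.00°) = -18.43°

At ω = 9 rad/s:
zero (1 + j9·0.5) = 1 + j4.5 → |·| ≈ 4.6098, ∠ ≈ 77.47°
pole (1 + j9·1) = 1 + j9 → |·| ≈ 9.0554, ∠ ≈ 83.66°
|L| = 10 · 4.6098 / (9.0554) ≈ 5.0907
Gain = 20 log₁₀(5.0907) ≈ 14.14 dB
∠L = (77.47°) − (83.66°) = -6.19°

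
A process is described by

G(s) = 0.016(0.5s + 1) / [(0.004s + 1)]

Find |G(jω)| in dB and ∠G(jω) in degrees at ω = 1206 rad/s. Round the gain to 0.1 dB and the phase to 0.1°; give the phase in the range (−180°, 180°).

5.8 dB, 11.6°

At ω = 1206 rad/s:
zero (1 + j1206·0.5) = 1 + j603 → |·| ≈ 603, ∠ ≈ 89.90°
pole (1 + j1206·0.004) = 1 + j4.824 → |·| ≈ 4.9266, ∠ ≈ 78.29°
|G| = 0.016 · 603 / (4.9266) ≈ 1.9583
Gain = 20 log₁₀(1.9583) ≈ 5.84 dB
∠G = (89.90°) − (78.29°) = 11.61°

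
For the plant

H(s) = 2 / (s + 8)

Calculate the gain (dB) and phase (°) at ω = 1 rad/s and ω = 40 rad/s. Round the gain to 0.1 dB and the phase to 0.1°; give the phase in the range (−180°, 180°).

ω = 1: -12.1 dB, -7.1°; ω = 40: -26.2 dB, -78.7°

Substitute s = j1:
Numerator: 2 = 2 + j0
Denominator: (j1) + 8 = 8 + j1
|N| = √(2² + 0²) ≈ 2, ∠N ≈ 0.00°
|D| = √(8² + 1²) ≈ 8.0623, ∠D ≈ 7.13°
|H| = 2 / 8.0623 ≈ 0.24807
Gain = 20 log₁₀(0.24807) ≈ -12.11 dB
∠H = 0.00° − 7.13° = -7.13°

Substitute s = j40:
Numerator: 2 = 2 + j0
Denominator: (j40) + 8 = 8 + j40
|N| = √(2² + 0²) ≈ 2, ∠N ≈ 0.00°
|D| = √(8² + 40²) ≈ 40.792, ∠D ≈ 78.69°
|H| = 2 / 40.792 ≈ 0.049029
Gain = 20 log₁₀(0.049029) ≈ -26.19 dB
∠H = 0.00° − 78.69° = -78.69°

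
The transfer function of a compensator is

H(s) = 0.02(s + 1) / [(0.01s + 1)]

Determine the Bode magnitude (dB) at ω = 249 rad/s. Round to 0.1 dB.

5.4 dB

At ω = 249 rad/s:
zero (1 + j249·1) = 1 + j249 → |·| ≈ 249, ∠ ≈ 89.77°
pole (1 + j249·0.01) = 1 + j2.49 → |·| ≈ 2.6833, ∠ ≈ 68.12°
|H| = 0.02 · 249 / (2.6833) ≈ 1.8559
Gain = 20 log₁₀(1.8559) ≈ 5.37 dB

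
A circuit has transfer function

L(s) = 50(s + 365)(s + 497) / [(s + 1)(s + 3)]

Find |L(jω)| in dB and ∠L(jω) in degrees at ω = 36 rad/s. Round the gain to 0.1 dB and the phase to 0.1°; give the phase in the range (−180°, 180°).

76.9 dB, -163.9°

At s = jω = j36:
zero (s+365): 365 + j36 → |·| = √(365²+36²) = √134521 ≈ 366.77, ∠ = arctan(36/365) ≈ 5.63°
zero (s+497): 497 + j36 → |·| = √(497²+36²) = √248305 ≈ 498.3, ∠ = arctan(36/497) ≈ 4.14°
pole (s+1): 1 + j36 → |·| = √(1²+36²) = √1297 ≈ 36.014, ∠ = arctan(36/1) ≈ 88.41°
pole (s+3): 3 + j36 → |·| = √(3²+36²) = √1305 ≈ 36.125, ∠ = arctan(36/3) ≈ 85.24°
|L| = 50 · 1.8276e+05 / 1301 ≈ 7023.8
Gain = 20 log₁₀(7023.8) ≈ 76.93 dB
∠L = 9.77° − 173.65° = -163.88°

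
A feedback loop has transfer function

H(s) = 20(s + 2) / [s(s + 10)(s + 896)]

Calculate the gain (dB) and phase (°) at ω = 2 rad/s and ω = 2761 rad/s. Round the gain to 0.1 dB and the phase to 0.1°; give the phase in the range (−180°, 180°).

ω = 2: -50.2 dB, -56.4°; ω = 2761: -112.1 dB, -161.9°

At s = jω = j2:
zero (s+2): 2 + j2 → |·| = √(2²+2²) = √8 ≈ 2.8284, ∠ = arctan(2/2) ≈ 45.00°
pole (s+10): 10 + j2 → |·| = √(10²+2²) = √104 ≈ 10.198, ∠ = arctan(2/10) ≈ 11.31°
pole (s+896): 896 + j2 → |·| = √(896²+2²) = √802820 ≈ 896, ∠ = arctan(2/896) ≈ 0.13°
pole at origin: |s| = 2, ∠ = 90.00° (in denominator)
|H| = 20 · 2.8284 / 18275 ≈ 0.0030954
Gain = 20 log₁₀(0.0030954) ≈ -50.19 dB
∠H = 45.00° − 101.44° = -56.44°

At s = jω = j2761:
zero (s+2): 2 + j2761 → |·| = √(2²+2761²) = √7623125 ≈ 2761, ∠ = arctan(2761/2) ≈ 89.96°
pole (s+10): 10 + j2761 → |·| = √(10²+2761²) = √7623221 ≈ 2761, ∠ = arctan(2761/10) ≈ 89.79°
pole (s+896): 896 + j2761 → |·| = √(896²+2761²) = √8425937 ≈ 2902.7, ∠ = arctan(2761/896) ≈ 72.02°
pole at origin: |s| = 2761, ∠ = 90.00° (in denominator)
|H| = 20 · 2761 / 2.2128e+10 ≈ 2.4955e-06
Gain = 20 log₁₀(2.4955e-06) ≈ -112.06 dB
∠H = 89.96° − 251.81° = -161.85°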